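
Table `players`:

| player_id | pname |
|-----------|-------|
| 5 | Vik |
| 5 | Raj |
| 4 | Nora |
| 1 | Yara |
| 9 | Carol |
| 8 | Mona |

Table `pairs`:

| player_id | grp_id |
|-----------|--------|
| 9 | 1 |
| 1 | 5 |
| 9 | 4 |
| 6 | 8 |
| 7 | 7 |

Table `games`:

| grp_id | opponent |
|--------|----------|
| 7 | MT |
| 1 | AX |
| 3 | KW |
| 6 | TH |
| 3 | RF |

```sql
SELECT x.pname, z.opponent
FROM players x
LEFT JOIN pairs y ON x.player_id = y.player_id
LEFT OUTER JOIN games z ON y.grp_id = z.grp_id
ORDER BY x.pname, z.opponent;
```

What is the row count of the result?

Step 1 — x LEFT JOIN y on player_id → 7 row(s).
Then LEFT JOIN `games z` on grp_id: each of those 7 rows is kept; rows whose y.grp_id has no match in z get NULL for z's columns.
Result: 7 row(s).

7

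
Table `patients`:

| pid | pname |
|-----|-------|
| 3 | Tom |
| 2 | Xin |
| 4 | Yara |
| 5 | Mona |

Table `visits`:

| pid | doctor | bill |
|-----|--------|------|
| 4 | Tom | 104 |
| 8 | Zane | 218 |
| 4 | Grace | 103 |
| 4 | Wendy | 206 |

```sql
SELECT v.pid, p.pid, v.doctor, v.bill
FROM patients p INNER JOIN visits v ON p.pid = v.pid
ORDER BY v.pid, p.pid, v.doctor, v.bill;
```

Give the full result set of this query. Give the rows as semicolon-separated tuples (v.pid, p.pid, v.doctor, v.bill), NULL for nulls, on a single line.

(4, 4, Grace, 103); (4, 4, Tom, 104); (4, 4, Wendy, 206)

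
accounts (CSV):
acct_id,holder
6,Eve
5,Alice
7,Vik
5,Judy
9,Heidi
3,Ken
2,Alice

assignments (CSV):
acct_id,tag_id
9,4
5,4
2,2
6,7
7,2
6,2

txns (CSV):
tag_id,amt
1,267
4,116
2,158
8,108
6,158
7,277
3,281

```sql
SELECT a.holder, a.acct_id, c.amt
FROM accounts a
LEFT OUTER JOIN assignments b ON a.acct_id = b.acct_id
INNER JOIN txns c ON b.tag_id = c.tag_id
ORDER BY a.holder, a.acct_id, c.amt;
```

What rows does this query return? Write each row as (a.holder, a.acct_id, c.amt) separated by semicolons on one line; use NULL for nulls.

Evaluate left to right. First `accounts a LEFT JOIN assignments b` on acct_id: 8 row(s).
Then INNER JOIN `txns c` on tag_id: keep only rows whose b.tag_id appears in c.

(Alice, 2, 158); (Alice, 5, 116); (Eve, 6, 158); (Eve, 6, 277); (Heidi, 9, 116); (Judy, 5, 116); (Vik, 7, 158)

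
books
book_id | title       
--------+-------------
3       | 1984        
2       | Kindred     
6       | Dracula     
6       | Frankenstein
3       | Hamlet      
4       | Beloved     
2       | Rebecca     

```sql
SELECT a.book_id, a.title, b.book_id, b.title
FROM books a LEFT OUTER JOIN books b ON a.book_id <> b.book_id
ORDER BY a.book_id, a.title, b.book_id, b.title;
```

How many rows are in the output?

36

LEFT JOIN keeps every row from `books a`; unmatched rows get NULL for `books b`'s columns.
Matching on a.book_id <> b.book_id.
Matched pairs: 36; unmatched a rows kept: 0.
Total: 36 rows.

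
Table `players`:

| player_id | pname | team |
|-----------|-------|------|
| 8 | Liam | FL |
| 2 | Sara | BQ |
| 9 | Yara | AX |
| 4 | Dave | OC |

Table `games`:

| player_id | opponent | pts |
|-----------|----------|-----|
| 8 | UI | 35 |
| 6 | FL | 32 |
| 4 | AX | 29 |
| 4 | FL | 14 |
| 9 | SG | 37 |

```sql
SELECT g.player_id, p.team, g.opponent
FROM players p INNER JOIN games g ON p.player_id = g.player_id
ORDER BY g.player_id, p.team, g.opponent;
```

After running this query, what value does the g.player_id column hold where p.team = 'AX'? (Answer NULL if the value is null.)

9

INNER JOIN keeps only pairs where the ON condition holds.
Matching on p.player_id = g.player_id.
- p[0] player_id=8 → 1 match(es) in g → 1 row(s).
- p[1] player_id=2 → no match; dropped.
- p[2] player_id=9 → 1 match(es) in g → 1 row(s).
- p[3] player_id=4 → 2 match(es) in g → 2 row(s).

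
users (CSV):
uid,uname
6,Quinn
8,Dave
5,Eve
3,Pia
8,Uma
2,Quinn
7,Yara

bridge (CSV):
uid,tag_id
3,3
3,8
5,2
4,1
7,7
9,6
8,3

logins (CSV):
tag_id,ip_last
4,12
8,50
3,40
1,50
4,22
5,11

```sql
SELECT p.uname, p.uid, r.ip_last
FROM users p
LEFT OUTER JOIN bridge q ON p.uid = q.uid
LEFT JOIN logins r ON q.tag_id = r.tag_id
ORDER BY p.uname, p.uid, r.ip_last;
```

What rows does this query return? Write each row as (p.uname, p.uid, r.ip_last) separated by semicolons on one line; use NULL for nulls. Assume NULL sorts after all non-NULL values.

(Dave, 8, 40); (Eve, 5, NULL); (Pia, 3, 40); (Pia, 3, 50); (Quinn, 2, NULL); (Quinn, 6, NULL); (Uma, 8, 40); (Yara, 7, NULL)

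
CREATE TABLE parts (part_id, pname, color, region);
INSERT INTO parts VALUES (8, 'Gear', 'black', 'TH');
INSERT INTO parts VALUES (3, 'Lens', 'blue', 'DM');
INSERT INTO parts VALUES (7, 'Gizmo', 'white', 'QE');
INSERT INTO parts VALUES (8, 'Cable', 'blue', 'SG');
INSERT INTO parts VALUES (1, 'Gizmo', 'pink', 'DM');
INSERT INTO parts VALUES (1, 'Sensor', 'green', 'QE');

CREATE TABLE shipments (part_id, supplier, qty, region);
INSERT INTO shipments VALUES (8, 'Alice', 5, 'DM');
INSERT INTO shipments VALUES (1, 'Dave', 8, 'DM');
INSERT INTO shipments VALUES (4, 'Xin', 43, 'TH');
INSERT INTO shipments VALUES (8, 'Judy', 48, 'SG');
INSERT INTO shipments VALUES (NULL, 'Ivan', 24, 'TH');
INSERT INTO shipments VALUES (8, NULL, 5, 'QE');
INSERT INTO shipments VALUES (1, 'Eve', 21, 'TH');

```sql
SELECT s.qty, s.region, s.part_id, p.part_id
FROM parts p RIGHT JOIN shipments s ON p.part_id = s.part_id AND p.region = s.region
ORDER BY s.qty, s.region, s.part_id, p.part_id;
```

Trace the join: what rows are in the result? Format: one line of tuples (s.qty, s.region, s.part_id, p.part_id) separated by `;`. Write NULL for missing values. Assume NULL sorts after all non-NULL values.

(5, DM, 8, NULL); (5, QE, 8, NULL); (8, DM, 1, 1); (21, TH, 1, NULL); (24, TH, NULL, NULL); (43, TH, 4, NULL); (48, SG, 8, 8)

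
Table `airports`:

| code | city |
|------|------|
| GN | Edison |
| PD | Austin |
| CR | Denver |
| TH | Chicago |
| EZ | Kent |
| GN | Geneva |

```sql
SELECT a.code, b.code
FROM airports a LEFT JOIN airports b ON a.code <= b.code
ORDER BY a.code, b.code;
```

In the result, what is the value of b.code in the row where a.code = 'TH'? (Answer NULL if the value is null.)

TH

LEFT JOIN keeps every row from `airports a`; unmatched rows get NULL for `airports b`'s columns.
Matching on a.code <= b.code.
Matched pairs: 22; unmatched a rows kept: 0.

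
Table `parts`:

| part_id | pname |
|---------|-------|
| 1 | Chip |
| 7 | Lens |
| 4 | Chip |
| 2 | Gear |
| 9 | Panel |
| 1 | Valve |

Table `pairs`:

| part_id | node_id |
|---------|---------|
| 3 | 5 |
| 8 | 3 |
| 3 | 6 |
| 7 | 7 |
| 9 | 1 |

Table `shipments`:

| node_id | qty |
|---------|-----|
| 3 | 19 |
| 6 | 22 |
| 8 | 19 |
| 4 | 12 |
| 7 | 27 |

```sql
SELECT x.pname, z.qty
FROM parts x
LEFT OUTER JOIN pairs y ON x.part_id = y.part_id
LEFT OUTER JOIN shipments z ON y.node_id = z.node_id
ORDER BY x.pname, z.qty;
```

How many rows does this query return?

6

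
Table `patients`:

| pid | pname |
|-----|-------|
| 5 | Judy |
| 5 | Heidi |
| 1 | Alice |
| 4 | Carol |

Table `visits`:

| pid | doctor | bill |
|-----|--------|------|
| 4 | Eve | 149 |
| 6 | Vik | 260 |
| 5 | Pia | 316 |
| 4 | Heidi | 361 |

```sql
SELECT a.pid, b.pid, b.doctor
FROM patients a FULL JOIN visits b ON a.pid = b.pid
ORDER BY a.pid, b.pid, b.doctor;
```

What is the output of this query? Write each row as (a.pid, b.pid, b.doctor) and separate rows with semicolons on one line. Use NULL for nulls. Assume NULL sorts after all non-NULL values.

(1, NULL, NULL); (4, 4, Eve); (4, 4, Heidi); (5, 5, Pia); (5, 5, Pia); (NULL, 6, Vik)

FULL OUTER JOIN keeps every row from both sides; unmatched rows get NULL for the other side's columns.
Matching on a.pid = b.pid.
Matched pairs: 4; unmatched a rows kept: 1; unmatched b rows kept: 1.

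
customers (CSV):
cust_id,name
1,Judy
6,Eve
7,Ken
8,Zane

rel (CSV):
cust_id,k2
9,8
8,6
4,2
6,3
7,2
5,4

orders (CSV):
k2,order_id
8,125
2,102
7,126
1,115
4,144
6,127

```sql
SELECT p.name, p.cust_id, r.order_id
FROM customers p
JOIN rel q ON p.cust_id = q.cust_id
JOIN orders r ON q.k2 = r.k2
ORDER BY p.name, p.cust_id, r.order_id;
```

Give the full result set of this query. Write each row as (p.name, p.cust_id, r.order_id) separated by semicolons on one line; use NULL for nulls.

(Ken, 7, 102); (Zane, 8, 127)

Evaluate left to right. First `customers p INNER JOIN rel q` on cust_id: 3 row(s).
Then INNER JOIN `orders r` on k2: keep only rows whose q.k2 appears in r.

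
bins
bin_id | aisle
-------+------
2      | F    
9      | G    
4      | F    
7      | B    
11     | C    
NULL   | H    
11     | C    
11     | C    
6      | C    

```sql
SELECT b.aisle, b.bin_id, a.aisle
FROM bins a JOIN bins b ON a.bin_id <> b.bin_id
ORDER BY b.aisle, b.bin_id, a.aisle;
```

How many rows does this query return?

50

INNER JOIN keeps only pairs where the ON condition holds.
Matching on a.bin_id <> b.bin_id. A NULL in a compared column never satisfies the condition.
Matched pairs: 50.
Total: 50 rows.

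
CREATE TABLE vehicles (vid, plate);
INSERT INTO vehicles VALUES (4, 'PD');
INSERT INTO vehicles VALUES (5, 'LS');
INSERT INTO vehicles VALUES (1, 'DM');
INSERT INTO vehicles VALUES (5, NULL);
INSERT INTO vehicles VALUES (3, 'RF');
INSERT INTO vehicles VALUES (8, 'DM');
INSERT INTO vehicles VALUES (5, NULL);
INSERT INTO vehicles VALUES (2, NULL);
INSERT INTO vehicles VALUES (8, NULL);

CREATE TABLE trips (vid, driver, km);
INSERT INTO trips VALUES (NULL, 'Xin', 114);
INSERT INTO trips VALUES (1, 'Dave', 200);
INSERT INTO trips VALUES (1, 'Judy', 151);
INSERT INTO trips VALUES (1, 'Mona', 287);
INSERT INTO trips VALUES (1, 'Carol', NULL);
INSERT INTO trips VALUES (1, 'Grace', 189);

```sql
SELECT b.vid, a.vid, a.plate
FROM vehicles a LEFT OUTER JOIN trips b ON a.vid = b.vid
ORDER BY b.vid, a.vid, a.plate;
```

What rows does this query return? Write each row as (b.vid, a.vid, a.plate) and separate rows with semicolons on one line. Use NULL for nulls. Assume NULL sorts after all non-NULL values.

LEFT JOIN keeps every row from `vehicles`; unmatched rows get NULL for `trips`'s columns.
Matching on a.vid = b.vid. A NULL in a compared column never satisfies the condition.
Matched pairs: 5; unmatched a rows kept: 8.

(1, 1, DM); (1, 1, DM); (1, 1, DM); (1, 1, DM); (1, 1, DM); (NULL, 2, NULL); (NULL, 3, RF); (NULL, 4, PD); (NULL, 5, LS); (NULL, 5, NULL); (NULL, 5, NULL); (NULL, 8, DM); (NULL, 8, NULL)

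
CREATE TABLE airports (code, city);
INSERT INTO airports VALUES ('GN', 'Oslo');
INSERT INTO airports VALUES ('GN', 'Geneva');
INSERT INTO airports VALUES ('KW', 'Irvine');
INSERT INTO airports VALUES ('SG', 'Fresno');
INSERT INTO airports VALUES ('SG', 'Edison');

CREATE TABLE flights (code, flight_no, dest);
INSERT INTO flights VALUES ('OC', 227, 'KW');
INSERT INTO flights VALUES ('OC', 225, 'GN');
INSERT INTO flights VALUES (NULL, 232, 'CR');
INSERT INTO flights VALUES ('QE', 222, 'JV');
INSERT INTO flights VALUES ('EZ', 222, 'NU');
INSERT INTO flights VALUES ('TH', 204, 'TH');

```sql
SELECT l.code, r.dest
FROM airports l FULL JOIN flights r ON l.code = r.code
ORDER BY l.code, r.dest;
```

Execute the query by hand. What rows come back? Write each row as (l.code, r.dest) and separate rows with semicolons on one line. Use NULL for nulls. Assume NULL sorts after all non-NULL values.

(GN, NULL); (GN, NULL); (KW, NULL); (SG, NULL); (SG, NULL); (NULL, CR); (NULL, GN); (NULL, JV); (NULL, KW); (NULL, NU); (NULL, TH)

FULL OUTER JOIN keeps every row from both sides; unmatched rows get NULL for the other side's columns.
Matching on l.code = r.code. A NULL in a compared column never satisfies the condition.
- l (code=GN) has no partner → padded with NULL.
- l (code=GN) has no partner → padded with NULL.
- l (code=KW) has no partner → padded with NULL.
- l (code=SG) has no partner → padded with NULL.
- l (code=SG) has no partner → padded with NULL.
- 6 r row(s) had no l match → kept, l columns NULL.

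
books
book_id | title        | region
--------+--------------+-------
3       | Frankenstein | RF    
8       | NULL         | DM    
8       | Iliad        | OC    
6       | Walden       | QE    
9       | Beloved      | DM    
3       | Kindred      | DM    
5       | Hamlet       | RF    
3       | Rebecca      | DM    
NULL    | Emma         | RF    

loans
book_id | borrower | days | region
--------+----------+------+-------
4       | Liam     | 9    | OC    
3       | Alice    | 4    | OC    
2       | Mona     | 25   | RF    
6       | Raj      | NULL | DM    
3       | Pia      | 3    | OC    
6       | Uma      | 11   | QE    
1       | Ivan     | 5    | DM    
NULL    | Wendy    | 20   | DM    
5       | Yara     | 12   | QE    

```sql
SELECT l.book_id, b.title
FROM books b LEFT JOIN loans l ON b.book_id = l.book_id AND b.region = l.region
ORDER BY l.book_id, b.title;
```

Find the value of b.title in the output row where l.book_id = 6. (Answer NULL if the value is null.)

LEFT JOIN keeps every row from `books`; unmatched rows get NULL for `loans`'s columns.
Matching on b.book_id = l.book_id AND b.region = l.region. A NULL in a compared column never satisfies the condition.
Matched pairs: 1; unmatched b rows kept: 8.

Walden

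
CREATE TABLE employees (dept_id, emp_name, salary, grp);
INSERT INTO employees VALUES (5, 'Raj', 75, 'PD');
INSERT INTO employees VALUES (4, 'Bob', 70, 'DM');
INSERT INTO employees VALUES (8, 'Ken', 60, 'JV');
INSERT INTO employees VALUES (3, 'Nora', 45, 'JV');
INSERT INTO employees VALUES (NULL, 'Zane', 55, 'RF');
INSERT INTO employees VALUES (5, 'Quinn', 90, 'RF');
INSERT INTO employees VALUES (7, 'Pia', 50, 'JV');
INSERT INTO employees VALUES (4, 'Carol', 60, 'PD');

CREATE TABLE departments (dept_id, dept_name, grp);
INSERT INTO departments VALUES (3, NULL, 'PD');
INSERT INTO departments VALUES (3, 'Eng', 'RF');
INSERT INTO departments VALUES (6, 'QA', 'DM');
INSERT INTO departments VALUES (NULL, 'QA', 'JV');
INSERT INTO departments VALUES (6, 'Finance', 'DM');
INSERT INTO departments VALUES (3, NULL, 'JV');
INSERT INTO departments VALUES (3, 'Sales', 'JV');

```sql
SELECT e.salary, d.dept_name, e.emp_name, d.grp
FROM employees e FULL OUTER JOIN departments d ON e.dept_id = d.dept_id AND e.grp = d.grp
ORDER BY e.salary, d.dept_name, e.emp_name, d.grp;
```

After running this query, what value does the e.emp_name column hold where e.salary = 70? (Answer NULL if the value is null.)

FULL OUTER JOIN keeps every row from both sides; unmatched rows get NULL for the other side's columns.
Matching on e.dept_id = d.dept_id AND e.grp = d.grp. A NULL in a compared column never satisfies the condition.
- e[0] dept_id=5, grp=PD → no match; kept with NULLs on the d side.
- e[1] dept_id=4, grp=DM → no match; kept with NULLs on the d side.
- e[2] dept_id=8, grp=JV → no match; kept with NULLs on the d side.
- e[3] dept_id=3, grp=JV → 2 match(es) in d → 2 row(s).
- e[4] dept_id=NULL, grp=RF → no match; kept with NULLs on the d side.
- e[5] dept_id=5, grp=RF → no match; kept with NULLs on the d side.
- e[6] dept_id=7, grp=JV → no match; kept with NULLs on the d side.
- e[7] dept_id=4, grp=PD → no match; kept with NULLs on the d side.
- plus 5 unmatched d row(s), each kept with NULL e columns.

Bob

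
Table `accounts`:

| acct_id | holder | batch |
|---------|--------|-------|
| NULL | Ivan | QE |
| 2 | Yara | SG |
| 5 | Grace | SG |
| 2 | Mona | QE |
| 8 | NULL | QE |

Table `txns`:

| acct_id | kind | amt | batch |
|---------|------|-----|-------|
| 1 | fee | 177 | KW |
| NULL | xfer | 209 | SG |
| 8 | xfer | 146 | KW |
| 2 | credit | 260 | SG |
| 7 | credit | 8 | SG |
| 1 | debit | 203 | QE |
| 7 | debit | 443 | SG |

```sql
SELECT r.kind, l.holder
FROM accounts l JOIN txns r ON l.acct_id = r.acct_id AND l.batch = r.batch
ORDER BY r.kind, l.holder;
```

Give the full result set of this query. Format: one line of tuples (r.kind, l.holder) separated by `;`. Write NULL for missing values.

INNER JOIN keeps only pairs where the ON condition holds.
Matching on l.acct_id = r.acct_id AND l.batch = r.batch. A NULL in a compared column never satisfies the condition.
- l row (acct_id=NULL, batch=QE): no match → dropped.
- l row (acct_id=2, batch=SG): matches 1 r row(s) → 1 output row(s).
- l row (acct_id=5, batch=SG): no match → dropped.
- l row (acct_id=2, batch=QE): no match → dropped.
- l row (acct_id=8, batch=QE): no match → dropped.
After projecting and ordering:
r.kind | l.holder
credit | Yara

(credit, Yara)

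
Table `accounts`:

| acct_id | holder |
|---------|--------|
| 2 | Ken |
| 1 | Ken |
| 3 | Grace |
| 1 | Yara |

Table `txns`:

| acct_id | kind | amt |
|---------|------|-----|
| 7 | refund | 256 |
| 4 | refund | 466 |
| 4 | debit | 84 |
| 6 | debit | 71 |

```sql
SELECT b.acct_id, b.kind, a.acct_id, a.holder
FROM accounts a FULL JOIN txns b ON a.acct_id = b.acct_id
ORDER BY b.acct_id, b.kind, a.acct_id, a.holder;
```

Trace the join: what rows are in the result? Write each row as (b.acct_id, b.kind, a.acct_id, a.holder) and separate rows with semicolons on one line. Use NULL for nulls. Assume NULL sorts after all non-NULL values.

(4, debit, NULL, NULL); (4, refund, NULL, NULL); (6, debit, NULL, NULL); (7, refund, NULL, NULL); (NULL, NULL, 1, Ken); (NULL, NULL, 1, Yara); (NULL, NULL, 2, Ken); (NULL, NULL, 3, Grace)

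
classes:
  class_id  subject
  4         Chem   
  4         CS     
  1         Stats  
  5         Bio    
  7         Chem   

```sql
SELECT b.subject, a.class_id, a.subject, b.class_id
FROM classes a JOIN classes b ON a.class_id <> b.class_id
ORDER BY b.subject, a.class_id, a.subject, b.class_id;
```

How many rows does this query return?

18

INNER JOIN keeps only pairs where the ON condition holds.
Matching on a.class_id <> b.class_id.
Matched pairs: 18.
Total: 18 rows.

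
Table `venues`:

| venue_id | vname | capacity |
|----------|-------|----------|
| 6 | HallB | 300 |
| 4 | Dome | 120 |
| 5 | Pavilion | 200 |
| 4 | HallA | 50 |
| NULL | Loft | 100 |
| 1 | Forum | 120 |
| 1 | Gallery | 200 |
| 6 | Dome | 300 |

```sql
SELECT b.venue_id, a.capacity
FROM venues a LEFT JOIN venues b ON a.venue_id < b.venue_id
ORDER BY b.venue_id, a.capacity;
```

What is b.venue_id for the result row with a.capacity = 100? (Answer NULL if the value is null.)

NULL

LEFT JOIN keeps every row from `venues a`; unmatched rows get NULL for `venues b`'s columns.
Matching on a.venue_id < b.venue_id. A NULL in a compared column never satisfies the condition.
- a (venue_id=6) has no partner → padded with NULL.
- a (venue_id=4) pairs with 3 row(s) of b.
- a (venue_id=5) pairs with 2 row(s) of b.
- a (venue_id=4) pairs with 3 row(s) of b.
- a (venue_id=NULL) has no partner → padded with NULL.
- a (venue_id=1) pairs with 5 row(s) of b.
- a (venue_id=1) pairs with 5 row(s) of b.
- a (venue_id=6) has no partner → padded with NULL.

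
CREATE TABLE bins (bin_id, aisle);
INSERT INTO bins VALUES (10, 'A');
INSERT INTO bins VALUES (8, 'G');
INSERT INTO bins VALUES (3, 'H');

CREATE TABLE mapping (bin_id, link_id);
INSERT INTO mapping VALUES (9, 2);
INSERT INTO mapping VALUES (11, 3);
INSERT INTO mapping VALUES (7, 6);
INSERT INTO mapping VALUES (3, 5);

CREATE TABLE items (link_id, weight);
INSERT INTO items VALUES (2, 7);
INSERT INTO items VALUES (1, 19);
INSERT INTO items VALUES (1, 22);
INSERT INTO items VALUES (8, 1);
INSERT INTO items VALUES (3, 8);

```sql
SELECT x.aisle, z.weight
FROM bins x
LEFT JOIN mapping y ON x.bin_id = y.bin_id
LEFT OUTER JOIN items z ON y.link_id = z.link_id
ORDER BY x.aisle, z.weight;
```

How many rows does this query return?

3

Evaluate left to right. First `bins x LEFT JOIN mapping y` on bin_id: 3 row(s).
Then LEFT JOIN `items z` on link_id: each of those 3 rows is kept; rows whose y.link_id has no match in z get NULL for z's columns.
Result: 3 row(s).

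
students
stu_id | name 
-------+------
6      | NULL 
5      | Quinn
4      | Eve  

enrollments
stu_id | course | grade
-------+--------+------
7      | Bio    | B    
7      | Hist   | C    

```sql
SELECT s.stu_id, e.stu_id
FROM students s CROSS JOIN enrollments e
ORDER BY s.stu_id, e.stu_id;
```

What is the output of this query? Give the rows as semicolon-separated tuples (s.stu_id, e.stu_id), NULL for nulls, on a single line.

CROSS JOIN pairs every row of `students` with every row of `enrollments`: 3 × 2 = 6 rows.

(4, 7); (4, 7); (5, 7); (5, 7); (6, 7); (6, 7)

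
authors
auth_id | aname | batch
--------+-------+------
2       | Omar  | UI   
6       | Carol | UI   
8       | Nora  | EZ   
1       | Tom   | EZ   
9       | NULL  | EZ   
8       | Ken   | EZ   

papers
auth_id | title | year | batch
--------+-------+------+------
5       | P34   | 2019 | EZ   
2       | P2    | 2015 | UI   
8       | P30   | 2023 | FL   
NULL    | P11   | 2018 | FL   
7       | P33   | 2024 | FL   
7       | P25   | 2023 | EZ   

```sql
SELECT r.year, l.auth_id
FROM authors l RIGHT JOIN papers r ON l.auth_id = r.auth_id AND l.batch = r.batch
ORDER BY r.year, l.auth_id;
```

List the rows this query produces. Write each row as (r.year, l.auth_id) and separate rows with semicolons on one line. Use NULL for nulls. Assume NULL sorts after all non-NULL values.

(2015, 2); (2018, NULL); (2019, NULL); (2023, NULL); (2023, NULL); (2024, NULL)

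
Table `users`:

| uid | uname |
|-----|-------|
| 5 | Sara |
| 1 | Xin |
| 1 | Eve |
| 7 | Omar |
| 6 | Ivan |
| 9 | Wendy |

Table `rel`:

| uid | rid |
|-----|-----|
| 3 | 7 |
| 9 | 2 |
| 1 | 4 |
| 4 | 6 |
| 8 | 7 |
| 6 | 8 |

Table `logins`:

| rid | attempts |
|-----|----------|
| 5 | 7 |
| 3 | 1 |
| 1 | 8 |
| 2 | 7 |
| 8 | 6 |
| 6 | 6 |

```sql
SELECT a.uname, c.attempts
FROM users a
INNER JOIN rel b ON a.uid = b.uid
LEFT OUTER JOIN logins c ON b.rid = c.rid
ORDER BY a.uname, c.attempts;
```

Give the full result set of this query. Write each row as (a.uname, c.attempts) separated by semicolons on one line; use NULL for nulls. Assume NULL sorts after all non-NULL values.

(Eve, NULL); (Ivan, 6); (Wendy, 7); (Xin, NULL)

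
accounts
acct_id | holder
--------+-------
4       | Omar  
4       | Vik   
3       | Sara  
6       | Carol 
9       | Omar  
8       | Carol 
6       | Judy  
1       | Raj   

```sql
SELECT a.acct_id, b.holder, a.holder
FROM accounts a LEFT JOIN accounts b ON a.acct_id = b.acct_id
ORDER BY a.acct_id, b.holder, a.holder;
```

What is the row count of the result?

12

LEFT JOIN keeps every row from `accounts a`; unmatched rows get NULL for `accounts b`'s columns.
Matching on a.acct_id = b.acct_id.
- a[0] acct_id=4 → 2 match(es) in b → 2 row(s).
- a[1] acct_id=4 → 2 match(es) in b → 2 row(s).
- a[2] acct_id=3 → 1 match(es) in b → 1 row(s).
- a[3] acct_id=6 → 2 match(es) in b → 2 row(s).
- a[4] acct_id=9 → 1 match(es) in b → 1 row(s).
- a[5] acct_id=8 → 1 match(es) in b → 1 row(s).
- a[6] acct_id=6 → 2 match(es) in b → 2 row(s).
- a[7] acct_id=1 → 1 match(es) in b → 1 row(s).
Total: 12 rows.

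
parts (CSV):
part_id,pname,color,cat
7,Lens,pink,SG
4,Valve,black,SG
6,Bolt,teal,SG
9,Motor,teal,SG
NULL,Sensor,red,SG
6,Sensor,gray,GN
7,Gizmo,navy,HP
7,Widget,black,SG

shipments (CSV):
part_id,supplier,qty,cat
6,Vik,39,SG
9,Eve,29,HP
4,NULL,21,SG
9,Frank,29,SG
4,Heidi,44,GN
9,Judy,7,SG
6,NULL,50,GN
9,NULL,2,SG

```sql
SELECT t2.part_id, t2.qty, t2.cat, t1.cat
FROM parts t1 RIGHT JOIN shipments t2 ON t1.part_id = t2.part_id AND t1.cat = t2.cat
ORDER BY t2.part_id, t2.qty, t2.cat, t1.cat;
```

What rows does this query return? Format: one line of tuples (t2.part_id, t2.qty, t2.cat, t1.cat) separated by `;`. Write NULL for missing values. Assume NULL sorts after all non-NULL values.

RIGHT JOIN keeps every row from `shipments`; unmatched rows get NULL for `parts`'s columns.
Matching on t1.part_id = t2.part_id AND t1.cat = t2.cat. A NULL in a compared column never satisfies the condition.
- part_id=7, cat=SG: no matching t2 row.
- part_id=4, cat=SG: 1 matching t2 row(s), so 1 row(s) emitted.
- part_id=6, cat=SG: 1 matching t2 row(s), so 1 row(s) emitted.
- part_id=9, cat=SG: 3 matching t2 row(s), so 3 row(s) emitted.
- part_id=NULL, cat=SG: no matching t2 row.
- part_id=6, cat=GN: 1 matching t2 row(s), so 1 row(s) emitted.
- part_id=7, cat=HP: no matching t2 row.
- part_id=7, cat=SG: no matching t2 row.
- plus 2 unmatched t2 row(s), each kept with NULL t1 columns.
After projecting and ordering:
t2.part_id | t2.qty | t2.cat | t1.cat
4 | 21 | SG | SG
4 | 44 | GN | NULL
6 | 39 | SG | SG
6 | 50 | GN | GN
9 | 2 | SG | SG
9 | 7 | SG | SG
9 | 29 | HP | NULL
9 | 29 | SG | SG

(4, 21, SG, SG); (4, 44, GN, NULL); (6, 39, SG, SG); (6, 50, GN, GN); (9, 2, SG, SG); (9, 7, SG, SG); (9, 29, HP, NULL); (9, 29, SG, SG)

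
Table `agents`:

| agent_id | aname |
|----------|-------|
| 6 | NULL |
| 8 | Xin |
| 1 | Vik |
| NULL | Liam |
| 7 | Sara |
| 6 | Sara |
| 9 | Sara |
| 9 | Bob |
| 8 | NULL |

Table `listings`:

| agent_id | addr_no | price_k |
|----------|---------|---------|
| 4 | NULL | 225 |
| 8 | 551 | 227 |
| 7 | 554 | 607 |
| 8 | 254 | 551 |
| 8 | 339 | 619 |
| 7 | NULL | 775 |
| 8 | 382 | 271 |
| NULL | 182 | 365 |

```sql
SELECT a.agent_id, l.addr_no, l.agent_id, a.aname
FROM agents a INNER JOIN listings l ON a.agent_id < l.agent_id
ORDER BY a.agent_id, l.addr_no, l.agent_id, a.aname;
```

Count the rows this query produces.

23

INNER JOIN keeps only pairs where the ON condition holds.
Matching on a.agent_id < l.agent_id. A NULL in a compared column never satisfies the condition.
- a row (agent_id=6): matches 6 l row(s) → 6 output row(s).
- a row (agent_id=8): no match → dropped.
- a row (agent_id=1): matches 7 l row(s) → 7 output row(s).
- a row (agent_id=NULL): no match → dropped.
- a row (agent_id=7): matches 4 l row(s) → 4 output row(s).
- a row (agent_id=6): matches 6 l row(s) → 6 output row(s).
- a row (agent_id=9): no match → dropped.
- a row (agent_id=9): no match → dropped.
- a row (agent_id=8): no match → dropped.
Total: 23 rows.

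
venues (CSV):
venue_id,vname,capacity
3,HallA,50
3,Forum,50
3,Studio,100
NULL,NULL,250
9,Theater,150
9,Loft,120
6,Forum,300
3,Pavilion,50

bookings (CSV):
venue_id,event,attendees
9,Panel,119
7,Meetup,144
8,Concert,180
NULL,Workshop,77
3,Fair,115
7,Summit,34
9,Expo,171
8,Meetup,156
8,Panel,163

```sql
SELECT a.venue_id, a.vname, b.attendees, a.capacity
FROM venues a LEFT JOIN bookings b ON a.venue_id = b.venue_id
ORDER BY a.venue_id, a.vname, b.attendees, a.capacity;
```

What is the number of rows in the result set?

LEFT JOIN keeps every row from `venues`; unmatched rows get NULL for `bookings`'s columns.
Matching on a.venue_id = b.venue_id. A NULL in a compared column never satisfies the condition.
Matched pairs: 8; unmatched a rows kept: 2.
Total: 8 matched + 2 padded = 10 rows.

10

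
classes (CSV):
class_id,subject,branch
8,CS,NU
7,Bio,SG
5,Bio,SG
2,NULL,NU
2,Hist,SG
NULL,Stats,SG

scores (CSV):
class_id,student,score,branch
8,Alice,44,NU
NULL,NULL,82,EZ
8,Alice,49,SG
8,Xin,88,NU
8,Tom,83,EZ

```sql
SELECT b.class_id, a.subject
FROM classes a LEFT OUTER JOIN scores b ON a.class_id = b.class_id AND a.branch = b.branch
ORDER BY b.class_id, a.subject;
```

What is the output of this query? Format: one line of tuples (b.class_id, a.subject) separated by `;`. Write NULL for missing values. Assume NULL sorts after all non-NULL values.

(8, CS); (8, CS); (NULL, Bio); (NULL, Bio); (NULL, Hist); (NULL, Stats); (NULL, NULL)

LEFT JOIN keeps every row from `classes`; unmatched rows get NULL for `scores`'s columns.
Matching on a.class_id = b.class_id AND a.branch = b.branch. A NULL in a compared column never satisfies the condition.
Matched pairs: 2; unmatched a rows kept: 5.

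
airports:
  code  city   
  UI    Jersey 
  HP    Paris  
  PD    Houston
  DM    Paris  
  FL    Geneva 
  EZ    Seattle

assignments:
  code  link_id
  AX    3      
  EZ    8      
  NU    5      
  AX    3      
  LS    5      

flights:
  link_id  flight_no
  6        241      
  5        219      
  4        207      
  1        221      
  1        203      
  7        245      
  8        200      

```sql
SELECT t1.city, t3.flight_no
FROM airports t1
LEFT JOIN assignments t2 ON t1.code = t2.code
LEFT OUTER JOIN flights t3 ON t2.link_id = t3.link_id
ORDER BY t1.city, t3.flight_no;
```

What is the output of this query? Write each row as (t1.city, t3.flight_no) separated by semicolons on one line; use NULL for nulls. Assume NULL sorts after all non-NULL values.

(Geneva, NULL); (Houston, NULL); (Jersey, NULL); (Paris, NULL); (Paris, NULL); (Seattle, 200)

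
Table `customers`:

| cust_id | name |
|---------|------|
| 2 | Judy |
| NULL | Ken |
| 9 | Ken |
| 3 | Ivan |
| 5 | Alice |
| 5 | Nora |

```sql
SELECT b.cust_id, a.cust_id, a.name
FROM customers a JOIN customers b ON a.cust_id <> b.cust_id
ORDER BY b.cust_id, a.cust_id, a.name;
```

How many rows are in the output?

INNER JOIN keeps only pairs where the ON condition holds.
Matching on a.cust_id <> b.cust_id. A NULL in a compared column never satisfies the condition.
- a (cust_id=2) pairs with 4 row(s) of b.
- a (cust_id=NULL) has no partner → excluded.
- a (cust_id=9) pairs with 4 row(s) of b.
- a (cust_id=3) pairs with 4 row(s) of b.
- a (cust_id=5) pairs with 3 row(s) of b.
- a (cust_id=5) pairs with 3 row(s) of b.
Total: 18 rows.

18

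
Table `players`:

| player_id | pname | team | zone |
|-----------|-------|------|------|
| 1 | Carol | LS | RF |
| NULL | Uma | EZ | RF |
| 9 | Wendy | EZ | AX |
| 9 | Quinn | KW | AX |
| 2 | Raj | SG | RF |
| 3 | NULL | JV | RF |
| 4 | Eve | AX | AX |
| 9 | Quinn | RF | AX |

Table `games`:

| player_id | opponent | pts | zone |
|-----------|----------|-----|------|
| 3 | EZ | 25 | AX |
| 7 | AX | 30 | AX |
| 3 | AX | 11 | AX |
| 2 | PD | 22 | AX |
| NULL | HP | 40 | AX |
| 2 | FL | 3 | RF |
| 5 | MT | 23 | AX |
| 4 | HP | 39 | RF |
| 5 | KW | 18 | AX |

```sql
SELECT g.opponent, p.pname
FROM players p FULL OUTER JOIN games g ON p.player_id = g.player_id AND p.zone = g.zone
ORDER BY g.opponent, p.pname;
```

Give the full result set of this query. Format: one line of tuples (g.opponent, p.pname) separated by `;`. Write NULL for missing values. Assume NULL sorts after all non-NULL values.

(AX, NULL); (AX, NULL); (EZ, NULL); (FL, Raj); (HP, NULL); (HP, NULL); (KW, NULL); (MT, NULL); (PD, NULL); (NULL, Carol); (NULL, Eve); (NULL, Quinn); (NULL, Quinn); (NULL, Uma); (NULL, Wendy); (NULL, NULL)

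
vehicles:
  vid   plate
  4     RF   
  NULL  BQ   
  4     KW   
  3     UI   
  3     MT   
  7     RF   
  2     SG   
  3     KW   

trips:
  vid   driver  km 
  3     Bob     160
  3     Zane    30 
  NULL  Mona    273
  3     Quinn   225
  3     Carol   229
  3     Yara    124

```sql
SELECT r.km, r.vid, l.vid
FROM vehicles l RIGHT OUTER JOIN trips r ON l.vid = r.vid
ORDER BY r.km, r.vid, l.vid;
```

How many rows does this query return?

16

RIGHT JOIN keeps every row from `trips`; unmatched rows get NULL for `vehicles`'s columns.
Matching on l.vid = r.vid. A NULL in a compared column never satisfies the condition.
- l (vid=4) has no partner in r.
- l (vid=NULL) has no partner in r.
- l (vid=4) has no partner in r.
- l (vid=3) pairs with 5 row(s) of r.
- l (vid=3) pairs with 5 row(s) of r.
- l (vid=7) has no partner in r.
- l (vid=2) has no partner in r.
- l (vid=3) pairs with 5 row(s) of r.
- 1 row(s) from r found no l partner → padded with NULL.
Total: 15 matched + 1 padded = 16 rows.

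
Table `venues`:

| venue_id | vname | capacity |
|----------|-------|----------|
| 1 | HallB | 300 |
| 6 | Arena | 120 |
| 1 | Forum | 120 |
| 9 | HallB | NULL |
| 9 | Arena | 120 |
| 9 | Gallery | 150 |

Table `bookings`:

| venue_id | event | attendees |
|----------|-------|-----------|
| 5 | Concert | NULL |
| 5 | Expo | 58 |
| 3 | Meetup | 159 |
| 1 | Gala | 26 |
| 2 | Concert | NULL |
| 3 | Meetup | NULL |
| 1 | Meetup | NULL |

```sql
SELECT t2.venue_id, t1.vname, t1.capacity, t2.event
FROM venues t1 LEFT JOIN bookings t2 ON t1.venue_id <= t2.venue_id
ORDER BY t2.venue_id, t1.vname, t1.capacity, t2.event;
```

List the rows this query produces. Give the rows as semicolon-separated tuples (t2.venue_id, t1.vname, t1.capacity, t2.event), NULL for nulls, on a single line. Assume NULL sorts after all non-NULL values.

(1, Forum, 120, Gala); (1, Forum, 120, Meetup); (1, HallB, 300, Gala); (1, HallB, 300, Meetup); (2, Forum, 120, Concert); (2, HallB, 300, Concert); (3, Forum, 120, Meetup); (3, Forum, 120, Meetup); (3, HallB, 300, Meetup); (3, HallB, 300, Meetup); (5, Forum, 120, Concert); (5, Forum, 120, Expo); (5, HallB, 300, Concert); (5, HallB, 300, Expo); (NULL, Arena, 120, NULL); (NULL, Arena, 120, NULL); (NULL, Gallery, 150, NULL); (NULL, HallB, NULL, NULL)

LEFT JOIN keeps every row from `venues`; unmatched rows get NULL for `bookings`'s columns.
Matching on t1.venue_id <= t2.venue_id.
Matched pairs: 14; unmatched t1 rows kept: 4.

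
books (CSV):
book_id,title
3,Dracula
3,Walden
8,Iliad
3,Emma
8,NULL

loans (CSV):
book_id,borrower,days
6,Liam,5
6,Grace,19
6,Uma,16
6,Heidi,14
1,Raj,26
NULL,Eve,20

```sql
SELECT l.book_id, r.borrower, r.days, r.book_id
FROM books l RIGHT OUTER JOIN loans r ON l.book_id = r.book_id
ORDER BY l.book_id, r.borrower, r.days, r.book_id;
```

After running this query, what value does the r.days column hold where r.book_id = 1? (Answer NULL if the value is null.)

RIGHT JOIN keeps every row from `loans`; unmatched rows get NULL for `books`'s columns.
Matching on l.book_id = r.book_id. A NULL in a compared column never satisfies the condition.
Matched pairs: 0; unmatched r rows kept: 6.

26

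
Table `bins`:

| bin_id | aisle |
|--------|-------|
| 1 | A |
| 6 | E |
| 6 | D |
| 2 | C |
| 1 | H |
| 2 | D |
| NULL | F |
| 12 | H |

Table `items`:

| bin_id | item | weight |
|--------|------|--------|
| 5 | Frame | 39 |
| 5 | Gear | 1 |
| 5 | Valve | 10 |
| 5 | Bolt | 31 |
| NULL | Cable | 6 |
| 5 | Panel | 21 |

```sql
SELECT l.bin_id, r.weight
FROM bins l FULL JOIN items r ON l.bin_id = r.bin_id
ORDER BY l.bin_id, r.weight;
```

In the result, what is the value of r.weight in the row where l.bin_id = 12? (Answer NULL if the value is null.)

FULL OUTER JOIN keeps every row from both sides; unmatched rows get NULL for the other side's columns.
Matching on l.bin_id = r.bin_id. A NULL in a compared column never satisfies the condition.
- l[0] bin_id=1 → no match; kept with NULLs on the r side.
- l[1] bin_id=6 → no match; kept with NULLs on the r side.
- l[2] bin_id=6 → no match; kept with NULLs on the r side.
- l[3] bin_id=2 → no match; kept with NULLs on the r side.
- l[4] bin_id=1 → no match; kept with NULLs on the r side.
- l[5] bin_id=2 → no match; kept with NULLs on the r side.
- l[6] bin_id=NULL → no match; kept with NULLs on the r side.
- l[7] bin_id=12 → no match; kept with NULLs on the r side.
- plus 6 unmatched r row(s), each kept with NULL l columns.

NULL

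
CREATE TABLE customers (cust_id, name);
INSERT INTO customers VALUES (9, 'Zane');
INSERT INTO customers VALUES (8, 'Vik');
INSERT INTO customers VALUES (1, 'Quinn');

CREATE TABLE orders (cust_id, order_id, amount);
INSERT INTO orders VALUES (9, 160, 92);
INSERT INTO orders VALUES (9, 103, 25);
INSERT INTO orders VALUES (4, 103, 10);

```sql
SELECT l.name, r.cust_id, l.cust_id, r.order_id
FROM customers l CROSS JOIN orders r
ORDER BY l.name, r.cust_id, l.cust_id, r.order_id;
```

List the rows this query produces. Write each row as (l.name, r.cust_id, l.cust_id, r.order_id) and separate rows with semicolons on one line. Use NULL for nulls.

(Quinn, 4, 1, 103); (Quinn, 9, 1, 103); (Quinn, 9, 1, 160); (Vik, 4, 8, 103); (Vik, 9, 8, 103); (Vik, 9, 8, 160); (Zane, 4, 9, 103); (Zane, 9, 9, 103); (Zane, 9, 9, 160)

CROSS JOIN pairs every row of `customers` with every row of `orders`: 3 × 3 = 9 rows.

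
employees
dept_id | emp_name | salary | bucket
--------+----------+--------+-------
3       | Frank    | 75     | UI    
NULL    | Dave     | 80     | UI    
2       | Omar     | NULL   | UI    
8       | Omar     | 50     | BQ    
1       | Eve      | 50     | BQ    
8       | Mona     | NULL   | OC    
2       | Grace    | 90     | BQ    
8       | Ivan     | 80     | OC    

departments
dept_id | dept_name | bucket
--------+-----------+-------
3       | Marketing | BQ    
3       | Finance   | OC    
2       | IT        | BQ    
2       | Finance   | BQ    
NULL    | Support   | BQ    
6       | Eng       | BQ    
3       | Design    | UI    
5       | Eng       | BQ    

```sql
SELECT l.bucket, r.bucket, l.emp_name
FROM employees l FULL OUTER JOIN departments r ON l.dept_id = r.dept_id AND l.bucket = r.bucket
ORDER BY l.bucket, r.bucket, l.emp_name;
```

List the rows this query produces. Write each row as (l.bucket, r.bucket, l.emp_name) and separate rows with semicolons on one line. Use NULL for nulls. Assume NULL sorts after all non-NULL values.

(BQ, BQ, Grace); (BQ, BQ, Grace); (BQ, NULL, Eve); (BQ, NULL, Omar); (OC, NULL, Ivan); (OC, NULL, Mona); (UI, UI, Frank); (UI, NULL, Dave); (UI, NULL, Omar); (NULL, BQ, NULL); (NULL, BQ, NULL); (NULL, BQ, NULL); (NULL, BQ, NULL); (NULL, OC, NULL)

FULL OUTER JOIN keeps every row from both sides; unmatched rows get NULL for the other side's columns.
Matching on l.dept_id = r.dept_id AND l.bucket = r.bucket. A NULL in a compared column never satisfies the condition.
- l (dept_id=3, bucket=UI) pairs with 1 row(s) of r.
- l (dept_id=NULL, bucket=UI) has no partner → padded with NULL.
- l (dept_id=2, bucket=UI) has no partner → padded with NULL.
- l (dept_id=8, bucket=BQ) has no partner → padded with NULL.
- l (dept_id=1, bucket=BQ) has no partner → padded with NULL.
- l (dept_id=8, bucket=OC) has no partner → padded with NULL.
- l (dept_id=2, bucket=BQ) pairs with 2 row(s) of r.
- l (dept_id=8, bucket=OC) has no partner → padded with NULL.
- 5 r row(s) had no l match → kept, l columns NULL.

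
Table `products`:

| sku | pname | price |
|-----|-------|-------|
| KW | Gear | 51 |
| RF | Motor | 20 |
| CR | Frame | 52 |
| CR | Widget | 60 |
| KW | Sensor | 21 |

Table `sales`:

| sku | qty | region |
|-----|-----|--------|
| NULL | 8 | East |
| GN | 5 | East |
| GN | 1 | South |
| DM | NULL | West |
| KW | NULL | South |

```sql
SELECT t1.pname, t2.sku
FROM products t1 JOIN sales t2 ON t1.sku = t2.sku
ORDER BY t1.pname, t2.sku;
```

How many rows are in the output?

2

INNER JOIN keeps only pairs where the ON condition holds.
Matching on t1.sku = t2.sku. A NULL in a compared column never satisfies the condition.
- t1[0] sku=KW → 1 match(es) in t2 → 1 row(s).
- t1[1] sku=RF → no match; dropped.
- t1[2] sku=CR → no match; dropped.
- t1[3] sku=CR → no match; dropped.
- t1[4] sku=KW → 1 match(es) in t2 → 1 row(s).
Total: 2 rows.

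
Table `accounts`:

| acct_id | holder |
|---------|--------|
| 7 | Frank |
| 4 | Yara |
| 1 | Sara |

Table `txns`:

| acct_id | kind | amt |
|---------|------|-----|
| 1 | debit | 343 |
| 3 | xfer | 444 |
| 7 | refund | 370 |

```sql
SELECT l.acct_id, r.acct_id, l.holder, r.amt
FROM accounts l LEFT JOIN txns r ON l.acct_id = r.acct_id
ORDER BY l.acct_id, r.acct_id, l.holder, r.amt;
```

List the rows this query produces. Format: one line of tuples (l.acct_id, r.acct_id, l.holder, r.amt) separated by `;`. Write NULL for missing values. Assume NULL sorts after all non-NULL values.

(1, 1, Sara, 343); (4, NULL, Yara, NULL); (7, 7, Frank, 370)

LEFT JOIN keeps every row from `accounts`; unmatched rows get NULL for `txns`'s columns.
Matching on l.acct_id = r.acct_id.
- l row (acct_id=7): matches 1 r row(s) → 1 output row(s).
- l row (acct_id=4): no match → kept, r columns NULL.
- l row (acct_id=1): matches 1 r row(s) → 1 output row(s).
After projecting and ordering:
l.acct_id | r.acct_id | l.holder | r.amt
1 | 1 | Sara | 343
4 | NULL | Yara | NULL
7 | 7 | Frank | 370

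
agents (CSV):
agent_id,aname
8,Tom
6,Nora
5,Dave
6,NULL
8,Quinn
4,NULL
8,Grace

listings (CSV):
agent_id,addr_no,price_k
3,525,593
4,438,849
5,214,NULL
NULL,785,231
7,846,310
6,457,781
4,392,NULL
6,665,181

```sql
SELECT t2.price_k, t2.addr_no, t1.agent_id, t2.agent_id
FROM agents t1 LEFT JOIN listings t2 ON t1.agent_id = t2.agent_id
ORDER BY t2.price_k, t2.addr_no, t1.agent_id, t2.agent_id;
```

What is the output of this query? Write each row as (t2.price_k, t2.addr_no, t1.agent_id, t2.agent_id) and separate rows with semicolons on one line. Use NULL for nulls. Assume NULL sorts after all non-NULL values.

LEFT JOIN keeps every row from `agents`; unmatched rows get NULL for `listings`'s columns.
Matching on t1.agent_id = t2.agent_id. A NULL in a compared column never satisfies the condition.
Matched pairs: 7; unmatched t1 rows kept: 3.

(181, 665, 6, 6); (181, 665, 6, 6); (781, 457, 6, 6); (781, 457, 6, 6); (849, 438, 4, 4); (NULL, 214, 5, 5); (NULL, 392, 4, 4); (NULL, NULL, 8, NULL); (NULL, NULL, 8, NULL); (NULL, NULL, 8, NULL)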